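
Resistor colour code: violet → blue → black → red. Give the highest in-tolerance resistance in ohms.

Violet → 7 (first significant figure)
Blue → 6 (second significant figure)
Black → ×1 multiplier
Red → ±2% tolerance
76 × 1 = 76 Ω
Highest = 76 × (1 + 2/100) = 77.52 Ω.

77.52 Ω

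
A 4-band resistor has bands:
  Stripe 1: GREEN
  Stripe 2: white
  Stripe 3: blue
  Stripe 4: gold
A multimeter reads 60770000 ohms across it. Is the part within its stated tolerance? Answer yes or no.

Green → 5 (first significant figure)
White → 9 (second significant figure)
Blue → ×10^6 multiplier
Gold → ±5% tolerance
59 × 1000000 = 59000000 Ω
Allowed range: 56050000 Ω to 61950000 Ω.
60770000 ohms lies inside that range.

yes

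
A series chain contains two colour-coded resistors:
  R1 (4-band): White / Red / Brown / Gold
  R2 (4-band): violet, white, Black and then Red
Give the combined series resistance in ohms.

999 Ω

R1: white, red → 92; brown ×10 → 920 Ω.
R2: violet, white → 79; black ×1 → 79 Ω.
Series: 920 + 79 = 999 Ω.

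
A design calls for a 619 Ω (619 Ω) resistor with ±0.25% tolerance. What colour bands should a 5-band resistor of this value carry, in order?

blue, brown, white, black, blue

619 Ω = 619 × 10^0.
6 → blue
1 → brown
9 → white
Multiplier 10^0 → black.
±0.25% tolerance → blue.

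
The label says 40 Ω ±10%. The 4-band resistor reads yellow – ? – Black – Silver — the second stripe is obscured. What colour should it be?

black

40 Ω = 40 × 10^0.
The second band gives digit 0 of the significand, and 0 is black.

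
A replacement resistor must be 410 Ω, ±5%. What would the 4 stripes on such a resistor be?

yellow, brown, brown, gold

410 Ω = 41 × 10^1.
4 → yellow
1 → brown
Multiplier 10^1 → brown.
±5% tolerance → gold.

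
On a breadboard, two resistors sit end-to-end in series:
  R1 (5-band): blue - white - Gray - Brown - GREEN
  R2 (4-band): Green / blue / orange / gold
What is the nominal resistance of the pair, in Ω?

62980 Ω

R1: blue, white, grey → 698; brown ×10 → 6980 Ω.
R2: green, blue → 56; orange ×10^3 → 56000 Ω.
Series: 6980 + 56000 = 62980 Ω.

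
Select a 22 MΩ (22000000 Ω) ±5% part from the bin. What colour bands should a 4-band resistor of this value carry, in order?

22000000 Ω = 22 × 10^6.
2 → red
2 → red
Multiplier 10^6 → blue.
±5% tolerance → gold.

red, red, blue, gold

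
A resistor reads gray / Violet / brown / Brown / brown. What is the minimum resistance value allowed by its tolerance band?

Grey → 8 (first significant figure)
Violet → 7 (second significant figure)
Brown → 1 (third significant figure)
Brown → ×10 multiplier
Brown → ±1% tolerance
871 × 10 = 8710 Ω
Minimum = 8710 × (1 − 1/100) = 8622.9 Ω.

8622.9 Ω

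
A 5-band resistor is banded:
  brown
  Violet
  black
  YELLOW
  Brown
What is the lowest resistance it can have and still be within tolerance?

Brown → 1 (first significant figure)
Violet → 7 (second significant figure)
Black → 0 (third significant figure)
Yellow → ×10^4 multiplier
Brown → ±1% tolerance
170 × 10000 = 1700000 Ω
Lowest = 1700000 × (1 − 1/100) = 1683000 Ω.

1683000 Ω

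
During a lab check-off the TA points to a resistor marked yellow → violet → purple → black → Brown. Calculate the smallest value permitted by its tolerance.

Yellow → 4 (first significant figure)
Violet → 7 (second significant figure)
Violet → 7 (third significant figure)
Black → ×1 multiplier
Brown → ±1% tolerance
477 × 1 = 477 Ω
Smallest = 477 × (1 − 1/100) = 472.23 Ω.

472.23 Ω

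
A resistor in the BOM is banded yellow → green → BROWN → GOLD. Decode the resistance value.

Yellow → 4 (first significant figure)
Green → 5 (second significant figure)
Brown → ×10 multiplier
45 × 10 = 450 Ω

450 Ω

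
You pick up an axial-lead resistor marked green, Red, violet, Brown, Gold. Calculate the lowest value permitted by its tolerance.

Green → 5 (first significant figure)
Red → 2 (second significant figure)
Violet → 7 (third significant figure)
Brown → ×10 multiplier
Gold → ±5% tolerance
527 × 10 = 5270 Ω
Lowest = 5270 × (1 − 5/100) = 5006.5 Ω.

5006.5 Ω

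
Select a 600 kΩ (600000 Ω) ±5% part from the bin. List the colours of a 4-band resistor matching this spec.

blue, black, yellow, gold

600000 Ω = 60 × 10^4.
6 → blue
0 → black
Multiplier 10^4 → yellow.
±5% tolerance → gold.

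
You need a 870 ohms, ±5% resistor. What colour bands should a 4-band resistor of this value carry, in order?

grey, violet, brown, gold

870 Ω = 87 × 10^1.
8 → grey
7 → violet
Multiplier 10^1 → brown.
±5% tolerance → gold.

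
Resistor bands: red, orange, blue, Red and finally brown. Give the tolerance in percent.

The last band, brown, is the tolerance band.
Brown corresponds to ±1%.

±1%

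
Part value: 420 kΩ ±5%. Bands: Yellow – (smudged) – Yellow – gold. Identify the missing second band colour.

red

420000 Ω = 42 × 10^4.
The second band gives digit 2 of the significand, and 2 is red.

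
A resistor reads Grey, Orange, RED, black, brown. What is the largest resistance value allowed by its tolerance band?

840.32 Ω

Grey → 8 (first significant figure)
Orange → 3 (second significant figure)
Red → 2 (third significant figure)
Black → ×1 multiplier
Brown → ±1% tolerance
832 × 1 = 832 Ω
Largest = 832 × (1 + 1/100) = 840.32 Ω.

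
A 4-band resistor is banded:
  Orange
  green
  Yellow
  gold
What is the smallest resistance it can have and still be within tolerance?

Orange → 3 (first significant figure)
Green → 5 (second significant figure)
Yellow → ×10^4 multiplier
Gold → ±5% tolerance
35 × 10000 = 350000 Ω
Smallest = 350000 × (1 − 5/100) = 332500 Ω.

332500 Ω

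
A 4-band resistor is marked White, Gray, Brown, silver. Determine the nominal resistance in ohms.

980 Ω

White → 9 (first significant figure)
Grey → 8 (second significant figure)
Brown → ×10 multiplier
98 × 10 = 980 Ω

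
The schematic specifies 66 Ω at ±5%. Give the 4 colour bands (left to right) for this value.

66 Ω = 66 × 10^0.
6 → blue
6 → blue
Multiplier 10^0 → black.
±5% tolerance → gold.

blue, blue, black, gold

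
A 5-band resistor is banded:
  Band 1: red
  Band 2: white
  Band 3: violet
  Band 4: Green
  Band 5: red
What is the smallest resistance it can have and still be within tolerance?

Red → 2 (first significant figure)
White → 9 (second significant figure)
Violet → 7 (third significant figure)
Green → ×10^5 multiplier
Red → ±2% tolerance
297 × 100000 = 29700000 Ω
Smallest = 29700000 × (1 − 2/100) = 29106000 Ω.

29106000 Ω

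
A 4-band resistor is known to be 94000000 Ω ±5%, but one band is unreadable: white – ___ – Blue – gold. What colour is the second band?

94000000 Ω = 94 × 10^6.
The second band gives digit 4 of the significand, and 4 is yellow.

yellow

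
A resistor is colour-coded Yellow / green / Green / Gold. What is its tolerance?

±5%

The last band, gold, is the tolerance band.
Gold corresponds to ±5%.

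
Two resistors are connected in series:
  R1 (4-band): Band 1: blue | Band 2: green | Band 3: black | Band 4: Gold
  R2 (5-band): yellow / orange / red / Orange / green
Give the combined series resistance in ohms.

R1: blue, green → 65; black ×1 → 65 Ω.
R2: yellow, orange, red → 432; orange ×10^3 → 432000 Ω.
Series: 65 + 432000 = 432065 Ω.

432065 Ω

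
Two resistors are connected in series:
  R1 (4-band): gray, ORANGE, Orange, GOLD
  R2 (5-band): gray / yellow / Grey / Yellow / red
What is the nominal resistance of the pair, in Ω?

8563000 Ω

R1: grey, orange → 83; orange ×10^3 → 83000 Ω.
R2: grey, yellow, grey → 848; yellow ×10^4 → 8480000 Ω.
Series: 83000 + 8480000 = 8563000 Ω.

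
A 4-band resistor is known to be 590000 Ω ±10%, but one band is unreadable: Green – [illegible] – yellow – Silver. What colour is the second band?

white

590000 Ω = 59 × 10^4.
The second band gives digit 9 of the significand, and 9 is white.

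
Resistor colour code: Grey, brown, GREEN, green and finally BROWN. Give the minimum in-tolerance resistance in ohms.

Grey → 8 (first significant figure)
Brown → 1 (second significant figure)
Green → 5 (third significant figure)
Green → ×10^5 multiplier
Brown → ±1% tolerance
815 × 100000 = 81500000 Ω
Minimum = 81500000 × (1 − 1/100) = 80685000 Ω.

80685000 Ω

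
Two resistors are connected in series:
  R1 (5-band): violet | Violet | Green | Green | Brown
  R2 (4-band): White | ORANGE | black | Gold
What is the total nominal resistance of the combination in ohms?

77500093 Ω

R1: violet, violet, green → 775; green ×10^5 → 77500000 Ω.
R2: white, orange → 93; black ×1 → 93 Ω.
Series: 77500000 + 93 = 77500093 Ω.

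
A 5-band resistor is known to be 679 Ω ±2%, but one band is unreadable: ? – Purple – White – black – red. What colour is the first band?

679 Ω = 679 × 10^0.
The first band gives digit 6 of the significand, and 6 is blue.

blue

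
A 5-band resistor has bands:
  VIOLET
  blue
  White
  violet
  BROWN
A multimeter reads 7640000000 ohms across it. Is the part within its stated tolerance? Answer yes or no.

yes

Violet → 7 (first significant figure)
Blue → 6 (second significant figure)
White → 9 (third significant figure)
Violet → ×10^7 multiplier
Brown → ±1% tolerance
769 × 10000000 = 7690000000 Ω
Allowed range: 7613100000 Ω to 7766900000 Ω.
7640000000 ohms lies inside that range.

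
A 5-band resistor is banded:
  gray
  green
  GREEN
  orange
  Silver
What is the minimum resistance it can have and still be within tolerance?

Grey → 8 (first significant figure)
Green → 5 (second significant figure)
Green → 5 (third significant figure)
Orange → ×10^3 multiplier
Silver → ±10% tolerance
855 × 1000 = 855000 Ω
Minimum = 855000 × (1 − 10/100) = 769500 Ω.

769500 Ω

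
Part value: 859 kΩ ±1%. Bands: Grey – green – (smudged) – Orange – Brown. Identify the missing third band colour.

white

859000 Ω = 859 × 10^3.
The third band gives digit 9 of the significand, and 9 is white.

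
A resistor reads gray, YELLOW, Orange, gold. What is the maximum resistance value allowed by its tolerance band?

Grey → 8 (first significant figure)
Yellow → 4 (second significant figure)
Orange → ×10^3 multiplier
Gold → ±5% tolerance
84 × 1000 = 84000 Ω
Maximum = 84000 × (1 + 5/100) = 88200 Ω.

88200 Ω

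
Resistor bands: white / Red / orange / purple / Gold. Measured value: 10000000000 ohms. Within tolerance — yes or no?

White → 9 (first significant figure)
Red → 2 (second significant figure)
Orange → 3 (third significant figure)
Violet → ×10^7 multiplier
Gold → ±5% tolerance
923 × 10000000 = 9230000000 Ω
Allowed range: 8768500000 Ω to 9691500000 Ω.
10000000000 ohms lies outside that range.

no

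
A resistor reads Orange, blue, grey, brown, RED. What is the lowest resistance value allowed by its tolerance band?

3606.4 Ω

Orange → 3 (first significant figure)
Blue → 6 (second significant figure)
Grey → 8 (third significant figure)
Brown → ×10 multiplier
Red → ±2% tolerance
368 × 10 = 3680 Ω
Lowest = 3680 × (1 − 2/100) = 3606.4 Ω.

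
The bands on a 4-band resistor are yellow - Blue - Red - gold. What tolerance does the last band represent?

The last band, gold, is the tolerance band.
Gold corresponds to ±5%.

±5%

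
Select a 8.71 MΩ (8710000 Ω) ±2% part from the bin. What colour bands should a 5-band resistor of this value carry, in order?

grey, violet, brown, yellow, red

8710000 Ω = 871 × 10^4.
8 → grey
7 → violet
1 → brown
Multiplier 10^4 → yellow.
±2% tolerance → red.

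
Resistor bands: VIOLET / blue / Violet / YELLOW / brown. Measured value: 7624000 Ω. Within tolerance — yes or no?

Violet → 7 (first significant figure)
Blue → 6 (second significant figure)
Violet → 7 (third significant figure)
Yellow → ×10^4 multiplier
Brown → ±1% tolerance
767 × 10000 = 7670000 Ω
Allowed range: 7593300 Ω to 7746700 Ω.
7624000 Ω lies inside that range.

yes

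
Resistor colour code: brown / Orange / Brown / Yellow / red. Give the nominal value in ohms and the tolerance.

1310000 Ω ±2%

Brown → 1 (first significant figure)
Orange → 3 (second significant figure)
Brown → 1 (third significant figure)
Yellow → ×10^4 multiplier
Red → ±2% tolerance
131 × 10000 = 1310000 Ω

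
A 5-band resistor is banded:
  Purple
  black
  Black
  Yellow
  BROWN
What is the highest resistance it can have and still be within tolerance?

Violet → 7 (first significant figure)
Black → 0 (second significant figure)
Black → 0 (third significant figure)
Yellow → ×10^4 multiplier
Brown → ±1% tolerance
700 × 10000 = 7000000 Ω
Highest = 7000000 × (1 + 1/100) = 7070000 Ω.

7070000 Ω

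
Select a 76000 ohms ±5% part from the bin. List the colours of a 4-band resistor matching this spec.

violet, blue, orange, gold

76000 Ω = 76 × 10^3.
7 → violet
6 → blue
Multiplier 10^3 → orange.
±5% tolerance → gold.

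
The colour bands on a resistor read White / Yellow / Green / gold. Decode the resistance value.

White → 9 (first significant figure)
Yellow → 4 (second significant figure)
Green → ×10^5 multiplier
94 × 100000 = 9400000 Ω

9400000 Ω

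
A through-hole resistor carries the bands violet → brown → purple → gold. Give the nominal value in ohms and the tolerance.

710000000 Ω ±5%

Violet → 7 (first significant figure)
Brown → 1 (second significant figure)
Violet → ×10^7 multiplier
Gold → ±5% tolerance
71 × 10000000 = 710000000 Ω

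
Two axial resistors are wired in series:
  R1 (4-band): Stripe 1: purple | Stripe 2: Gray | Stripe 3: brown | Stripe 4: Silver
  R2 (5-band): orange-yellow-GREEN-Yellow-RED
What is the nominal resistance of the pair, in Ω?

3450780 Ω

R1: violet, grey → 78; brown ×10 → 780 Ω.
R2: orange, yellow, green → 345; yellow ×10^4 → 3450000 Ω.
Series: 780 + 3450000 = 3450780 Ω.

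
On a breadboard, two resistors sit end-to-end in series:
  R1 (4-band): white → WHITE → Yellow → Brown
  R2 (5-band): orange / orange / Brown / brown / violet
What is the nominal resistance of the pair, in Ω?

993310 Ω

R1: white, white → 99; yellow ×10^4 → 990000 Ω.
R2: orange, orange, brown → 331; brown ×10 → 3310 Ω.
Series: 990000 + 3310 = 993310 Ω.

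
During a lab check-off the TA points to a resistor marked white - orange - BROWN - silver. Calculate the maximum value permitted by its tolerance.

White → 9 (first significant figure)
Orange → 3 (second significant figure)
Brown → ×10 multiplier
Silver → ±10% tolerance
93 × 10 = 930 Ω
Maximum = 930 × (1 + 10/100) = 1023 Ω.

1023 Ω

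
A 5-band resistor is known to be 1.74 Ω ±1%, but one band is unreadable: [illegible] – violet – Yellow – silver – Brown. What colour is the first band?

brown

1.74 Ω = 174 × 10^-2.
The first band gives digit 1 of the significand, and 1 is brown.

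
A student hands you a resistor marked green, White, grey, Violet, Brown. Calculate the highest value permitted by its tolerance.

Green → 5 (first significant figure)
White → 9 (second significant figure)
Grey → 8 (third significant figure)
Violet → ×10^7 multiplier
Brown → ±1% tolerance
598 × 10000000 = 5980000000 Ω
Highest = 5980000000 × (1 + 1/100) = 6039800000 Ω.

6039800000 Ω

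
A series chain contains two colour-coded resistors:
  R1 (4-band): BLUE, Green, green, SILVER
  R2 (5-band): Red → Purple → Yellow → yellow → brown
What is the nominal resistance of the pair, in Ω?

R1: blue, green → 65; green ×10^5 → 6500000 Ω.
R2: red, violet, yellow → 274; yellow ×10^4 → 2740000 Ω.
Series: 6500000 + 2740000 = 9240000 Ω.

9240000 Ω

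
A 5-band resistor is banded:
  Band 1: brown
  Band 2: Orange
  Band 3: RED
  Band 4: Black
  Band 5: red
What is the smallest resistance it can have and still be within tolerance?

Brown → 1 (first significant figure)
Orange → 3 (second significant figure)
Red → 2 (third significant figure)
Black → ×1 multiplier
Red → ±2% tolerance
132 × 1 = 132 Ω
Smallest = 132 × (1 − 2/100) = 129.36 Ω.

129.36 Ω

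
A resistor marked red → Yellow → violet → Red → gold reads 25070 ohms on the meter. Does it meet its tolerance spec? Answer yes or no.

yes

Red → 2 (first significant figure)
Yellow → 4 (second significant figure)
Violet → 7 (third significant figure)
Red → ×10^2 multiplier
Gold → ±5% tolerance
247 × 100 = 24700 Ω
Allowed range: 23465 Ω to 25935 Ω.
25070 ohms lies inside that range.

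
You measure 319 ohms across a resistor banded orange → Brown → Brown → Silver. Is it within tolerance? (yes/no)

yes

Orange → 3 (first significant figure)
Brown → 1 (second significant figure)
Brown → ×10 multiplier
Silver → ±10% tolerance
31 × 10 = 310 Ω
Allowed range: 279 Ω to 341 Ω.
319 ohms lies inside that range.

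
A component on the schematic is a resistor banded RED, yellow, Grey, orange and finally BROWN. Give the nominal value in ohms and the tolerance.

248000 Ω ±1%

Red → 2 (first significant figure)
Yellow → 4 (second significant figure)
Grey → 8 (third significant figure)
Orange → ×10^3 multiplier
Brown → ±1% tolerance
248 × 1000 = 248000 Ω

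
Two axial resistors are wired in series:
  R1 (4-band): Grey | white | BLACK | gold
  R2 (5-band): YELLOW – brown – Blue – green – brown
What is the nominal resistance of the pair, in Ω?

R1: grey, white → 89; black ×1 → 89 Ω.
R2: yellow, brown, blue → 416; green ×10^5 → 41600000 Ω.
Series: 89 + 41600000 = 41600089 Ω.

41600089 Ω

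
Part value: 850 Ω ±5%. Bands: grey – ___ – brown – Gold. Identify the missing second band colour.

green

850 Ω = 85 × 10^1.
The second band gives digit 5 of the significand, and 5 is green.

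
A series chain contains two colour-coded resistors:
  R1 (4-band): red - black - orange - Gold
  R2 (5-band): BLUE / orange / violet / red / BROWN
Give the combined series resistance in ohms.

R1: red, black → 20; orange ×10^3 → 20000 Ω.
R2: blue, orange, violet → 637; red ×10^2 → 63700 Ω.
Series: 20000 + 63700 = 83700 Ω.

83700 Ω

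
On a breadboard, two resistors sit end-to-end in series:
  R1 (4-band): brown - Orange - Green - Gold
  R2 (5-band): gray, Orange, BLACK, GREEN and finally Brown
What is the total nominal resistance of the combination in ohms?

R1: brown, orange → 13; green ×10^5 → 1300000 Ω.
R2: grey, orange, black → 830; green ×10^5 → 83000000 Ω.
Series: 1300000 + 83000000 = 84300000 Ω.

84300000 Ω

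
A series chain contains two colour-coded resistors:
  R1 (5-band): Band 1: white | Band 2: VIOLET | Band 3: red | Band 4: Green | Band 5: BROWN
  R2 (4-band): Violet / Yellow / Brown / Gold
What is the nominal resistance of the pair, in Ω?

97200740 Ω

R1: white, violet, red → 972; green ×10^5 → 97200000 Ω.
R2: violet, yellow → 74; brown ×10 → 740 Ω.
Series: 97200000 + 740 = 97200740 Ω.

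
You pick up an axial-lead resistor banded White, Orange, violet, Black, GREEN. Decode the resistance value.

White → 9 (first significant figure)
Orange → 3 (second significant figure)
Violet → 7 (third significant figure)
Black → ×1 multiplier
937 × 1 = 937 Ω

937 Ω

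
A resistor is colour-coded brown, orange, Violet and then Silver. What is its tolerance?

±10%

The last band, silver, is the tolerance band.
Silver corresponds to ±10%.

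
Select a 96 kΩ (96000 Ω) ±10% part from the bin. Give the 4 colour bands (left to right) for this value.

white, blue, orange, silver

96000 Ω = 96 × 10^3.
9 → white
6 → blue
Multiplier 10^3 → orange.
±10% tolerance → silver.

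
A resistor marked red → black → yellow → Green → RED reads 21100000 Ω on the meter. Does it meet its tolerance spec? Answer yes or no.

no

Red → 2 (first significant figure)
Black → 0 (second significant figure)
Yellow → 4 (third significant figure)
Green → ×10^5 multiplier
Red → ±2% tolerance
204 × 100000 = 20400000 Ω
Allowed range: 19992000 Ω to 20808000 Ω.
21100000 Ω lies outside that range.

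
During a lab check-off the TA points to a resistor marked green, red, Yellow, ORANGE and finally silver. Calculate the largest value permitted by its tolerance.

Green → 5 (first significant figure)
Red → 2 (second significant figure)
Yellow → 4 (third significant figure)
Orange → ×10^3 multiplier
Silver → ±10% tolerance
524 × 1000 = 524000 Ω
Largest = 524000 × (1 + 10/100) = 576400 Ω.

576400 Ω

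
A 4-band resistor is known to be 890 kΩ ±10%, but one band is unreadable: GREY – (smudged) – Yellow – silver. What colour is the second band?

890000 Ω = 89 × 10^4.
The second band gives digit 9 of the significand, and 9 is white.

white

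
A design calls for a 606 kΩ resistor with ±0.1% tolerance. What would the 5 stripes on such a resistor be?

606000 Ω = 606 × 10^3.
6 → blue
0 → black
6 → blue
Multiplier 10^3 → orange.
±0.1% tolerance → violet.

blue, black, blue, orange, violet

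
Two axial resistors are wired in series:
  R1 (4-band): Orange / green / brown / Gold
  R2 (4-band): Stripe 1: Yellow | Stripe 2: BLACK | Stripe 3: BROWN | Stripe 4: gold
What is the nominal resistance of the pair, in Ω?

R1: orange, green → 35; brown ×10 → 350 Ω.
R2: yellow, black → 40; brown ×10 → 400 Ω.
Series: 350 + 400 = 750 Ω.

750 Ω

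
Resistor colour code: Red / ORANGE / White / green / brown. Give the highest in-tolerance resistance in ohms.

24139000 Ω

Red → 2 (first significant figure)
Orange → 3 (second significant figure)
White → 9 (third significant figure)
Green → ×10^5 multiplier
Brown → ±1% tolerance
239 × 100000 = 23900000 Ω
Highest = 23900000 × (1 + 1/100) = 24139000 Ω.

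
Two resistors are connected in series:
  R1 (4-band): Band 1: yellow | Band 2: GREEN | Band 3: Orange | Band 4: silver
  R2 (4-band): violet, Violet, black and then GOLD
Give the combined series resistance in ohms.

R1: yellow, green → 45; orange ×10^3 → 45000 Ω.
R2: violet, violet → 77; black ×1 → 77 Ω.
Series: 45000 + 77 = 45077 Ω.

45077 Ω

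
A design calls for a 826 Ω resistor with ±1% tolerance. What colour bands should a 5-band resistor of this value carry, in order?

826 Ω = 826 × 10^0.
8 → grey
2 → red
6 → blue
Multiplier 10^0 → black.
±1% tolerance → brown.

grey, red, blue, black, brown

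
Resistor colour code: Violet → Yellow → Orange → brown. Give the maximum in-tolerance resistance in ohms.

Violet → 7 (first significant figure)
Yellow → 4 (second significant figure)
Orange → ×10^3 multiplier
Brown → ±1% tolerance
74 × 1000 = 74000 Ω
Maximum = 74000 × (1 + 1/100) = 74740 Ω.

74740 Ω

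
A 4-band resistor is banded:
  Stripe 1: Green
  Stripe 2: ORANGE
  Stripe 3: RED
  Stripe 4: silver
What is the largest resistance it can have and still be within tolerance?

Green → 5 (first significant figure)
Orange → 3 (second significant figure)
Red → ×10^2 multiplier
Silver → ±10% tolerance
53 × 100 = 5300 Ω
Largest = 5300 × (1 + 10/100) = 5830 Ω.

5830 Ω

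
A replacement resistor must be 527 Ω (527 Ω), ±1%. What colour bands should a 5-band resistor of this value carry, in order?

green, red, violet, black, brown

527 Ω = 527 × 10^0.
5 → green
2 → red
7 → violet
Multiplier 10^0 → black.
±1% tolerance → brown.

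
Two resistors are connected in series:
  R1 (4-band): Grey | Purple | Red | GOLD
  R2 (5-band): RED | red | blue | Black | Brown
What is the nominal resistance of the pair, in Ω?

R1: grey, violet → 87; red ×10^2 → 8700 Ω.
R2: red, red, blue → 226; black ×1 → 226 Ω.
Series: 8700 + 226 = 8926 Ω.

8926 Ω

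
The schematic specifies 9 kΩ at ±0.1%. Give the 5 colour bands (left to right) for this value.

white, black, black, brown, violet

9000 Ω = 900 × 10^1.
9 → white
0 → black
0 → black
Multiplier 10^1 → brown.
±0.1% tolerance → violet.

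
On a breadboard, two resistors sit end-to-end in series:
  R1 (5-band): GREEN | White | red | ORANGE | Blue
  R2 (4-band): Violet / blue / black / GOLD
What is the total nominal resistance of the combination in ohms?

R1: green, white, red → 592; orange ×10^3 → 592000 Ω.
R2: violet, blue → 76; black ×1 → 76 Ω.
Series: 592000 + 76 = 592076 Ω.

592076 Ω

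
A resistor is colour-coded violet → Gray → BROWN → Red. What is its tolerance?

The last band, red, is the tolerance band.
Red corresponds to ±2%.

±2%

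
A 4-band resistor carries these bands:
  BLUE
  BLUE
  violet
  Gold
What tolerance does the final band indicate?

The last band, gold, is the tolerance band.
Gold corresponds to ±5%.

±5%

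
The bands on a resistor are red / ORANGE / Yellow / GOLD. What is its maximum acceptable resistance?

Red → 2 (first significant figure)
Orange → 3 (second significant figure)
Yellow → ×10^4 multiplier
Gold → ±5% tolerance
23 × 10000 = 230000 Ω
Maximum = 230000 × (1 + 5/100) = 241500 Ω.

241500 Ω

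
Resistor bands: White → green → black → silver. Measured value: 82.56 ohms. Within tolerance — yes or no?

no

White → 9 (first significant figure)
Green → 5 (second significant figure)
Black → ×1 multiplier
Silver → ±10% tolerance
95 × 1 = 95 Ω
Allowed range: 85.5 Ω to 104.5 Ω.
82.56 ohms lies outside that range.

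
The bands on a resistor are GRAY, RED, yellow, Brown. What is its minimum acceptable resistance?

Grey → 8 (first significant figure)
Red → 2 (second significant figure)
Yellow → ×10^4 multiplier
Brown → ±1% tolerance
82 × 10000 = 820000 Ω
Minimum = 820000 × (1 − 1/100) = 811800 Ω.

811800 Ω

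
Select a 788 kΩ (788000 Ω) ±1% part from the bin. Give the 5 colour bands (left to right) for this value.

788000 Ω = 788 × 10^3.
7 → violet
8 → grey
8 → grey
Multiplier 10^3 → orange.
±1% tolerance → brown.

violet, grey, grey, orange, brown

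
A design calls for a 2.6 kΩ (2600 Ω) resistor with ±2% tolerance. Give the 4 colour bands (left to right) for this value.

2600 Ω = 26 × 10^2.
2 → red
6 → blue
Multiplier 10^2 → red.
±2% tolerance → red.

red, blue, red, red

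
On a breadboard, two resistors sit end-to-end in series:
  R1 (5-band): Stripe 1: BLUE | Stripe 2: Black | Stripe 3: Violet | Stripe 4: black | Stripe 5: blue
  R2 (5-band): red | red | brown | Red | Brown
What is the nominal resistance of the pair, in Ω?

22707 Ω

R1: blue, black, violet → 607; black ×1 → 607 Ω.
R2: red, red, brown → 221; red ×10^2 → 22100 Ω.
Series: 607 + 22100 = 22707 Ω.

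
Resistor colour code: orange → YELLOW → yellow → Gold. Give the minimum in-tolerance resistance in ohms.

323000 Ω

Orange → 3 (first significant figure)
Yellow → 4 (second significant figure)
Yellow → ×10^4 multiplier
Gold → ±5% tolerance
34 × 10000 = 340000 Ω
Minimum = 340000 × (1 − 5/100) = 323000 Ω.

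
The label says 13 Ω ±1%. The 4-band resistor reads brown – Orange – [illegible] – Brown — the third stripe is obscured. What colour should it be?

13 Ω = 13 × 10^0.
The third band is the multiplier, 10^0, which is black.

black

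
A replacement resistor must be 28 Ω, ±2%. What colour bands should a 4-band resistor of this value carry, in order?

28 Ω = 28 × 10^0.
2 → red
8 → grey
Multiplier 10^0 → black.
±2% tolerance → red.

red, grey, black, red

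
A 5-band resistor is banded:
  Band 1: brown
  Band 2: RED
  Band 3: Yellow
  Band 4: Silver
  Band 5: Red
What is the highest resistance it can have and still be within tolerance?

1.2648 Ω

Brown → 1 (first significant figure)
Red → 2 (second significant figure)
Yellow → 4 (third significant figure)
Silver → ×0.01 multiplier
Red → ±2% tolerance
124 × 0.01 = 1.24 Ω
Highest = 1.24 × (1 + 2/100) = 1.2648 Ω.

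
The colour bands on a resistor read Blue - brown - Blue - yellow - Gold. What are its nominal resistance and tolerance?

Blue → 6 (first significant figure)
Brown → 1 (second significant figure)
Blue → 6 (third significant figure)
Yellow → ×10^4 multiplier
Gold → ±5% tolerance
616 × 10000 = 6160000 Ω

6160000 Ω ±5%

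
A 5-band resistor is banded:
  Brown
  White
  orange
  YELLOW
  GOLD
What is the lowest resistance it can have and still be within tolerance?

Brown → 1 (first significant figure)
White → 9 (second significant figure)
Orange → 3 (third significant figure)
Yellow → ×10^4 multiplier
Gold → ±5% tolerance
193 × 10000 = 1930000 Ω
Lowest = 1930000 × (1 − 5/100) = 1833500 Ω.

1833500 Ω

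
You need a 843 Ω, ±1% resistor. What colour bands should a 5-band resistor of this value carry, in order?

843 Ω = 843 × 10^0.
8 → grey
4 → yellow
3 → orange
Multiplier 10^0 → black.
±1% tolerance → brown.

grey, yellow, orange, black, brown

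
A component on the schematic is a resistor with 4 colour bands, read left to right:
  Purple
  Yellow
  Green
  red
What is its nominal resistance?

Violet → 7 (first significant figure)
Yellow → 4 (second significant figure)
Green → ×10^5 multiplier
74 × 100000 = 7400000 Ω

7400000 Ω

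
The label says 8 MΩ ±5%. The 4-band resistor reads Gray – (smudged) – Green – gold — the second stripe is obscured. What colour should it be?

black

8000000 Ω = 80 × 10^5.
The second band gives digit 0 of the significand, and 0 is black.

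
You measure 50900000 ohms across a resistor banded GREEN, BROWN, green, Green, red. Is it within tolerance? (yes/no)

yes

Green → 5 (first significant figure)
Brown → 1 (second significant figure)
Green → 5 (third significant figure)
Green → ×10^5 multiplier
Red → ±2% tolerance
515 × 100000 = 51500000 Ω
Allowed range: 50470000 Ω to 52530000 Ω.
50900000 ohms lies inside that range.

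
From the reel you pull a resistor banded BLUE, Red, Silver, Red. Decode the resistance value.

Blue → 6 (first significant figure)
Red → 2 (second significant figure)
Silver → ×0.01 multiplier
62 × 0.01 = 0.62 Ω

0.62 Ω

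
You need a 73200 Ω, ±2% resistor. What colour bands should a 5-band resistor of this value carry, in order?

73200 Ω = 732 × 10^2.
7 → violet
3 → orange
2 → red
Multiplier 10^2 → red.
±2% tolerance → red.

violet, orange, red, red, red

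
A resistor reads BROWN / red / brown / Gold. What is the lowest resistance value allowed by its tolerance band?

Brown → 1 (first significant figure)
Red → 2 (second significant figure)
Brown → ×10 multiplier
Gold → ±5% tolerance
12 × 10 = 120 Ω
Lowest = 120 × (1 − 5/100) = 114 Ω.

114 Ω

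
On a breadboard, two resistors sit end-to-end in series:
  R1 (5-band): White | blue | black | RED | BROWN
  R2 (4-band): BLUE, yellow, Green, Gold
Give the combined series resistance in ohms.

R1: white, blue, black → 960; red ×10^2 → 96000 Ω.
R2: blue, yellow → 64; green ×10^5 → 6400000 Ω.
Series: 96000 + 6400000 = 6496000 Ω.

6496000 Ω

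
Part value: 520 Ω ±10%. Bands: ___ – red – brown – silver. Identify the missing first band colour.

green

520 Ω = 52 × 10^1.
The first band gives digit 5 of the significand, and 5 is green.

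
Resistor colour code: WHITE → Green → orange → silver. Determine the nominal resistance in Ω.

95000 Ω

White → 9 (first significant figure)
Green → 5 (second significant figure)
Orange → ×10^3 multiplier
95 × 1000 = 95000 Ω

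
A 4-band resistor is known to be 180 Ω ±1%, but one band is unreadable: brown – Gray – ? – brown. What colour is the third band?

brown

180 Ω = 18 × 10^1.
The third band is the multiplier, 10^1, which is brown.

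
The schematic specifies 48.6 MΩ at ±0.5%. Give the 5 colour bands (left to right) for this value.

48600000 Ω = 486 × 10^5.
4 → yellow
8 → grey
6 → blue
Multiplier 10^5 → green.
±0.5% tolerance → green.

yellow, grey, blue, green, green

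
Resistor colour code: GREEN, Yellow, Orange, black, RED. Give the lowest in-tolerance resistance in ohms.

Green → 5 (first significant figure)
Yellow → 4 (second significant figure)
Orange → 3 (third significant figure)
Black → ×1 multiplier
Red → ±2% tolerance
543 × 1 = 543 Ω
Lowest = 543 × (1 − 2/100) = 532.14 Ω.

532.14 Ω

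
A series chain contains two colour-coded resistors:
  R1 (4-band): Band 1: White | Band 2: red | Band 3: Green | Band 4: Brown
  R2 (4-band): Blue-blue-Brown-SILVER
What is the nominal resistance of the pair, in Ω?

R1: white, red → 92; green ×10^5 → 9200000 Ω.
R2: blue, blue → 66; brown ×10 → 660 Ω.
Series: 9200000 + 660 = 9200660 Ω.

9200660 Ω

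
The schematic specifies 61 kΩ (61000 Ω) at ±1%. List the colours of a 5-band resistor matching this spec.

blue, brown, black, red, brown

61000 Ω = 610 × 10^2.
6 → blue
1 → brown
0 → black
Multiplier 10^2 → red.
±1% tolerance → brown.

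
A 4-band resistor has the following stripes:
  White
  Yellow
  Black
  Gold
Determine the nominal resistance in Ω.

94 Ω

White → 9 (first significant figure)
Yellow → 4 (second significant figure)
Black → ×1 multiplier
94 × 1 = 94 Ω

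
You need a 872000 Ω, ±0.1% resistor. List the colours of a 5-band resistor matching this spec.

872000 Ω = 872 × 10^3.
8 → grey
7 → violet
2 → red
Multiplier 10^3 → orange.
±0.1% tolerance → violet.

grey, violet, red, orange, violet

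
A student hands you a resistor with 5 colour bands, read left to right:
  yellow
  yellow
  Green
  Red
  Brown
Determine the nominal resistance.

Yellow → 4 (first significant figure)
Yellow → 4 (second significant figure)
Green → 5 (third significant figure)
Red → ×10^2 multiplier
445 × 100 = 44500 Ω

44500 Ω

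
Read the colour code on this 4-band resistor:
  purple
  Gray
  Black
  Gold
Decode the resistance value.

Violet → 7 (first significant figure)
Grey → 8 (second significant figure)
Black → ×1 multiplier
78 × 1 = 78 Ω

78 Ω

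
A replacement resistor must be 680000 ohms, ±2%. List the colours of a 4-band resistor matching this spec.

blue, grey, yellow, red

680000 Ω = 68 × 10^4.
6 → blue
8 → grey
Multiplier 10^4 → yellow.
±2% tolerance → red.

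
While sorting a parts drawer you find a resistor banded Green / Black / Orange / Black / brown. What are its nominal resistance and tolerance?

Green → 5 (first significant figure)
Black → 0 (second significant figure)
Orange → 3 (third significant figure)
Black → ×1 multiplier
Brown → ±1% tolerance
503 × 1 = 503 Ω

503 Ω ±1%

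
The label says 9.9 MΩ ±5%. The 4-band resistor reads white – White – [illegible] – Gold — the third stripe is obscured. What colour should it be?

9900000 Ω = 99 × 10^5.
The third band is the multiplier, 10^5, which is green.

green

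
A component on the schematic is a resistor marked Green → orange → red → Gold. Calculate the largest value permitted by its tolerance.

Green → 5 (first significant figure)
Orange → 3 (second significant figure)
Red → ×10^2 multiplier
Gold → ±5% tolerance
53 × 100 = 5300 Ω
Largest = 5300 × (1 + 5/100) = 5565 Ω.

5565 Ω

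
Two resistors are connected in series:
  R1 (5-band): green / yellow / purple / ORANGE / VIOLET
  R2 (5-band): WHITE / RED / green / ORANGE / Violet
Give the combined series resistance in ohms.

1472000 Ω

R1: green, yellow, violet → 547; orange ×10^3 → 547000 Ω.
R2: white, red, green → 925; orange ×10^3 → 925000 Ω.
Series: 547000 + 925000 = 1472000 Ω.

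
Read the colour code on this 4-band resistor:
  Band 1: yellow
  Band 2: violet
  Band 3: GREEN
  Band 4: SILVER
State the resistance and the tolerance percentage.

4700000 Ω ±10%

Yellow → 4 (first significant figure)
Violet → 7 (second significant figure)
Green → ×10^5 multiplier
Silver → ±10% tolerance
47 × 100000 = 4700000 Ω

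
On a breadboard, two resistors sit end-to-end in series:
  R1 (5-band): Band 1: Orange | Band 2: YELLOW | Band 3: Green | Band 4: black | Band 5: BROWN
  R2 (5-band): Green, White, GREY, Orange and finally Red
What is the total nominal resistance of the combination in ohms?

598345 Ω

R1: orange, yellow, green → 345; black ×1 → 345 Ω.
R2: green, white, grey → 598; orange ×10^3 → 598000 Ω.
Series: 345 + 598000 = 598345 Ω.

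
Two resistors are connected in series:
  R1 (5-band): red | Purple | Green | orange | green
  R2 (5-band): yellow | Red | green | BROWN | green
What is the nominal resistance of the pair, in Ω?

R1: red, violet, green → 275; orange ×10^3 → 275000 Ω.
R2: yellow, red, green → 425; brown ×10 → 4250 Ω.
Series: 275000 + 4250 = 279250 Ω.

279250 Ω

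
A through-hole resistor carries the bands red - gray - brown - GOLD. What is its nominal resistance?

280 Ω

Red → 2 (first significant figure)
Grey → 8 (second significant figure)
Brown → ×10 multiplier
28 × 10 = 280 Ω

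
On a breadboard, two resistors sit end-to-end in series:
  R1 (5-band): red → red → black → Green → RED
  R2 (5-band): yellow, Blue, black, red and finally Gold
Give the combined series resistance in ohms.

22046000 Ω

R1: red, red, black → 220; green ×10^5 → 22000000 Ω.
R2: yellow, blue, black → 460; red ×10^2 → 46000 Ω.
Series: 22000000 + 46000 = 22046000 Ω.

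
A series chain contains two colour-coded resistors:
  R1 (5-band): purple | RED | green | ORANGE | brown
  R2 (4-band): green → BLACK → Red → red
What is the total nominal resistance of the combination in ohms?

730000 Ω

R1: violet, red, green → 725; orange ×10^3 → 725000 Ω.
R2: green, black → 50; red ×10^2 → 5000 Ω.
Series: 725000 + 5000 = 730000 Ω.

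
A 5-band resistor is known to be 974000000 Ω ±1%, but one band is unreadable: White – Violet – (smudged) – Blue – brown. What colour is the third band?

yellow

974000000 Ω = 974 × 10^6.
The third band gives digit 4 of the significand, and 4 is yellow.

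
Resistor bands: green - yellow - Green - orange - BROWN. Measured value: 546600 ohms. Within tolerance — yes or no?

Green → 5 (first significant figure)
Yellow → 4 (second significant figure)
Green → 5 (third significant figure)
Orange → ×10^3 multiplier
Brown → ±1% tolerance
545 × 1000 = 545000 Ω
Allowed range: 539550 Ω to 550450 Ω.
546600 ohms lies inside that range.

yes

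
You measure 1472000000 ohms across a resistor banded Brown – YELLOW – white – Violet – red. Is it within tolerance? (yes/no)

yes

Brown → 1 (first significant figure)
Yellow → 4 (second significant figure)
White → 9 (third significant figure)
Violet → ×10^7 multiplier
Red → ±2% tolerance
149 × 10000000 = 1490000000 Ω
Allowed range: 1460200000 Ω to 1519800000 Ω.
1472000000 ohms lies inside that range.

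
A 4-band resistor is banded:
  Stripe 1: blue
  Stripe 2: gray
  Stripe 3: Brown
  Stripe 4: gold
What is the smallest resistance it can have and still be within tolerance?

Blue → 6 (first significant figure)
Grey → 8 (second significant figure)
Brown → ×10 multiplier
Gold → ±5% tolerance
68 × 10 = 680 Ω
Smallest = 680 × (1 − 5/100) = 646 Ω.

646 Ω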